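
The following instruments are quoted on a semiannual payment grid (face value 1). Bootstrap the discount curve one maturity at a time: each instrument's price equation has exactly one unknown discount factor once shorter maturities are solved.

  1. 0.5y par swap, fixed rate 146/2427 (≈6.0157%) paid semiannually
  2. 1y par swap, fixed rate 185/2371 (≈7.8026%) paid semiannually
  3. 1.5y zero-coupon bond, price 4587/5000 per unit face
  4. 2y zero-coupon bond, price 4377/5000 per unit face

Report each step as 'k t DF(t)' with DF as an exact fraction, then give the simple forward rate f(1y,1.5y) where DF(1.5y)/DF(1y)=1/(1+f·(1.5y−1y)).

step 1 [0.5y] swap r/2=73/2427: DF=(1 − 73/2427·(0))/(1+73/2427) = 2427/2500 ≈ 0.970800
step 2 [1y] swap r/2=185/4742: DF=(1 − 185/4742·(0.970800))/(1+185/4742) = 463/500 ≈ 0.926000
step 3 [1.5y] zero: DF = P = 4587/5000 ≈ 0.917400
step 4 [2y] zero: DF = P = 4377/5000 ≈ 0.875400

1 1/2 2427/2500
2 1 463/500
3 3/2 4587/5000
4 2 4377/5000
f(1y,1.5y) = ((463/500)/(4587/5000) − 1)/(1/2) = 86/4587 ≈ 1.8749%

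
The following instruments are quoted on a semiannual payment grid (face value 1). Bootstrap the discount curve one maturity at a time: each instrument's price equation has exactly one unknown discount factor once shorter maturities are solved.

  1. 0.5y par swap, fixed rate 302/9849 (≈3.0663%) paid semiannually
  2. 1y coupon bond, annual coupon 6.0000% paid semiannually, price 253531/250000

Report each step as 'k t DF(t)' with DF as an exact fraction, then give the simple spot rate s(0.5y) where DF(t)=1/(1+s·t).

step 1 [0.5y] swap r/2=151/9849: DF=(1 − 151/9849·(0))/(1+151/9849) = 9849/10000 ≈ 0.984900
step 2 [1y] bond c/2=3/100: DF=(253531/250000 − 3/100·(0.984900))/(1+3/100) = 9559/10000 ≈ 0.955900

1 1/2 9849/10000
2 1 9559/10000
s(0.5y) = (1/(9849/10000) − 1)/(1/2) = 302/9849 ≈ 3.0663%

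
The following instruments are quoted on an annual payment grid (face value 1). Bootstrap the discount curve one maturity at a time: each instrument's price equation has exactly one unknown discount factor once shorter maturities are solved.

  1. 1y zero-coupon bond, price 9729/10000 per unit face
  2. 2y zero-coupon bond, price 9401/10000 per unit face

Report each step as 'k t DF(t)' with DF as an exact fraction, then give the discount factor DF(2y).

step 1 [1y] zero: DF = P = 9729/10000 ≈ 0.972900
step 2 [2y] zero: DF = P = 9401/10000 ≈ 0.940100

1 1 9729/10000
2 2 9401/10000
DF(2y) = 9401/10000 ≈ 0.940100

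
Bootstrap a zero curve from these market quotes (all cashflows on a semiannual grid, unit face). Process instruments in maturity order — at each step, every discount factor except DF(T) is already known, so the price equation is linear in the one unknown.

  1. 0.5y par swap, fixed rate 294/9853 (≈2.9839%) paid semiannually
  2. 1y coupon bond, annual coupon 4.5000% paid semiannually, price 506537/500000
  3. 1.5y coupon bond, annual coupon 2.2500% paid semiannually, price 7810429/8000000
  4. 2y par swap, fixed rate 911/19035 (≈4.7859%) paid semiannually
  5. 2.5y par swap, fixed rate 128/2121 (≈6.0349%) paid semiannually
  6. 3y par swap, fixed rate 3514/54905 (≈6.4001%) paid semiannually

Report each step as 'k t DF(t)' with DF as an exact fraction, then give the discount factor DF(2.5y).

1 1/2 9853/10000
2 1 9691/10000
3 3/2 9437/10000
4 2 9089/10000
5 5/2 537/625
6 3 8243/10000
DF(2.5y) = 537/625 ≈ 0.859200

step 1 [0.5y] swap r/2=147/9853: DF=(1 − 147/9853·(0))/(1+147/9853) = 9853/10000 ≈ 0.985300
step 2 [1y] bond c/2=9/400: DF=(506537/500000 − 9/400·(0.985300))/(1+9/400) = 9691/10000 ≈ 0.969100
step 3 [1.5y] bond c/2=9/800: DF=(7810429/8000000 − 9/800·(0.985300+0.969100))/(1+9/800) = 9437/10000 ≈ 0.943700
step 4 [2y] swap r/2=911/38070: DF=(1 − 911/38070·(0.985300+0.969100+0.943700))/(1+911/38070) = 9089/10000 ≈ 0.908900
step 5 [2.5y] swap r/2=64/2121: DF=(1 − 64/2121·(0.985300+0.969100+0.943700+0.908900))/(1+64/2121) = 537/625 ≈ 0.859200
step 6 [3y] swap r/2=1757/54905: DF=(1 − 1757/54905·(0.985300+0.969100+0.943700+0.908900+0.859200))/(1+1757/54905) = 8243/10000 ≈ 0.824300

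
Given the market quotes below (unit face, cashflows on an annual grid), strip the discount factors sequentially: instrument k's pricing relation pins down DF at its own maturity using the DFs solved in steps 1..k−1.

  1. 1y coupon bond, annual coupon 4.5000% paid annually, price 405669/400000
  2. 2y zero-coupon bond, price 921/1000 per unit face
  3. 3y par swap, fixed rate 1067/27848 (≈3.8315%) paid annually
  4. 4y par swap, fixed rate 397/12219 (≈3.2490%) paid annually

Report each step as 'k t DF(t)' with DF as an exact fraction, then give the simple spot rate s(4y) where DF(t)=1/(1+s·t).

1 1 1941/2000
2 2 921/1000
3 3 8933/10000
4 4 8809/10000
s(4y) = (1/(8809/10000) − 1)/(4) = 1191/35236 ≈ 3.3801%

step 1 [1y] bond c/1=9/200: DF=(405669/400000 − 9/200·(0))/(1+9/200) = 1941/2000 ≈ 0.970500
step 2 [2y] zero: DF = P = 921/1000 ≈ 0.921000
step 3 [3y] swap r/1=1067/27848: DF=(1 − 1067/27848·(0.970500+0.921000))/(1+1067/27848) = 8933/10000 ≈ 0.893300
step 4 [4y] swap r/1=397/12219: DF=(1 − 397/12219·(0.970500+0.921000+0.893300))/(1+397/12219) = 8809/10000 ≈ 0.880900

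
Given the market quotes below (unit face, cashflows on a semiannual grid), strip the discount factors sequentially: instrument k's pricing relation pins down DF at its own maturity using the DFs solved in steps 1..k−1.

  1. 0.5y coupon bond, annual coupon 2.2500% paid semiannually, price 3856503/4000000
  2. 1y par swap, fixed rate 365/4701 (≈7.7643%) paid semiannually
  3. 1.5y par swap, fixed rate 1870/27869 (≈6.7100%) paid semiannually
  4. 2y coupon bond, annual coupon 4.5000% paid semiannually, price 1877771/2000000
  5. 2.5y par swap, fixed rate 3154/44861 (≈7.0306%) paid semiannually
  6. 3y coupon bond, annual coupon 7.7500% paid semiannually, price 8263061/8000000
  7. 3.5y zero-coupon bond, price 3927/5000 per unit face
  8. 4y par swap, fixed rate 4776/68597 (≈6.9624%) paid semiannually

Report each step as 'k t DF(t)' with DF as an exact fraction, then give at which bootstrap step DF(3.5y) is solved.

step 1 [0.5y] bond c/2=9/800: DF=(3856503/4000000 − 9/800·(0))/(1+9/800) = 4767/5000 ≈ 0.953400
step 2 [1y] swap r/2=365/9402: DF=(1 − 365/9402·(0.953400))/(1+365/9402) = 927/1000 ≈ 0.927000
step 3 [1.5y] swap r/2=935/27869: DF=(1 − 935/27869·(0.953400+0.927000))/(1+935/27869) = 1813/2000 ≈ 0.906500
step 4 [2y] bond c/2=9/400: DF=(1877771/2000000 − 9/400·(0.953400+0.927000+0.906500))/(1+9/400) = 8569/10000 ≈ 0.856900
step 5 [2.5y] swap r/2=1577/44861: DF=(1 − 1577/44861·(0.953400+0.927000+0.906500+0.856900))/(1+1577/44861) = 8423/10000 ≈ 0.842300
step 6 [3y] bond c/2=31/800: DF=(8263061/8000000 − 31/800·(0.953400+0.927000+0.906500+0.856900+0.842300))/(1+31/800) = 827/1000 ≈ 0.827000
step 7 [3.5y] zero: DF = P = 3927/5000 ≈ 0.785400
step 8 [4y] swap r/2=2388/68597: DF=(1 − 2388/68597·(0.953400+0.927000+0.906500+0.856900+0.842300+0.827000+0.785400))/(1+2388/68597) = 1903/2500 ≈ 0.761200

1 1/2 4767/5000
2 1 927/1000
3 3/2 1813/2000
4 2 8569/10000
5 5/2 8423/10000
6 3 827/1000
7 7/2 3927/5000
8 4 1903/2500
DF(3.5y) is solved at step 7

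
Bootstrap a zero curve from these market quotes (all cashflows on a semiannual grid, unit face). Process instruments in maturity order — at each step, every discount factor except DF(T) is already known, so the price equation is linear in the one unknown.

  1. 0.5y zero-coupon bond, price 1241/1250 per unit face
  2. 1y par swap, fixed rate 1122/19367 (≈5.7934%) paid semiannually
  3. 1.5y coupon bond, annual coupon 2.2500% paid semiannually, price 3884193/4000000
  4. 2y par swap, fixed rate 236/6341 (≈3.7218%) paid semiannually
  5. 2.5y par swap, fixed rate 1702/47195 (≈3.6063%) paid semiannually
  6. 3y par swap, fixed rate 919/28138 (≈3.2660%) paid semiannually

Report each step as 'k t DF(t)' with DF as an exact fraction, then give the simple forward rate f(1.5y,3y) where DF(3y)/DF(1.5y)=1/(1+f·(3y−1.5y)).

1 1/2 1241/1250
2 1 9439/10000
3 3/2 9387/10000
4 2 2323/2500
5 5/2 9149/10000
6 3 9081/10000
f(1.5y,3y) = ((9387/10000)/(9081/10000) − 1)/(3/2) = 68/3027 ≈ 2.2464%

step 1 [0.5y] zero: DF = P = 1241/1250 ≈ 0.992800
step 2 [1y] swap r/2=561/19367: DF=(1 − 561/19367·(0.992800))/(1+561/19367) = 9439/10000 ≈ 0.943900
step 3 [1.5y] bond c/2=9/800: DF=(3884193/4000000 − 9/800·(0.992800+0.943900))/(1+9/800) = 9387/10000 ≈ 0.938700
step 4 [2y] swap r/2=118/6341: DF=(1 − 118/6341·(0.992800+0.943900+0.938700))/(1+118/6341) = 2323/2500 ≈ 0.929200
step 5 [2.5y] swap r/2=851/47195: DF=(1 − 851/47195·(0.992800+0.943900+0.938700+0.929200))/(1+851/47195) = 9149/10000 ≈ 0.914900
step 6 [3y] swap r/2=919/56276: DF=(1 − 919/56276·(0.992800+0.943900+0.938700+0.929200+0.914900))/(1+919/56276) = 9081/10000 ≈ 0.908100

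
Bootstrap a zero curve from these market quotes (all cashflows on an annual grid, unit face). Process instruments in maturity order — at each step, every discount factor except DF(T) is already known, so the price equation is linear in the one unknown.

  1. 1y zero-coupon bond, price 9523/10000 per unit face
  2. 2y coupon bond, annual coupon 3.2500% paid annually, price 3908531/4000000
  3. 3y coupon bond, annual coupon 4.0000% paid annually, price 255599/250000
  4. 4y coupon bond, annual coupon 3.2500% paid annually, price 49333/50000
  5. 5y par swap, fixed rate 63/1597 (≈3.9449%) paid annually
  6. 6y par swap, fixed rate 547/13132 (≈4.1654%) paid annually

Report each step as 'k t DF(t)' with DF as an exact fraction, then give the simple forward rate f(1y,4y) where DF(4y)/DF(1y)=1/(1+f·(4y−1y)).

step 1 [1y] zero: DF = P = 9523/10000 ≈ 0.952300
step 2 [2y] bond c/1=13/400: DF=(3908531/4000000 − 13/400·(0.952300))/(1+13/400) = 2291/2500 ≈ 0.916400
step 3 [3y] bond c/1=1/25: DF=(255599/250000 − 1/25·(0.952300+0.916400))/(1+1/25) = 1139/1250 ≈ 0.911200
step 4 [4y] bond c/1=13/400: DF=(49333/50000 − 13/400·(0.952300+0.916400+0.911200))/(1+13/400) = 8681/10000 ≈ 0.868100
step 5 [5y] swap r/1=63/1597: DF=(1 − 63/1597·(0.952300+0.916400+0.911200+0.868100))/(1+63/1597) = 2059/2500 ≈ 0.823600
step 6 [6y] swap r/1=547/13132: DF=(1 − 547/13132·(0.952300+0.916400+0.911200+0.868100+0.823600))/(1+547/13132) = 1953/2500 ≈ 0.781200

1 1 9523/10000
2 2 2291/2500
3 3 1139/1250
4 4 8681/10000
5 5 2059/2500
6 6 1953/2500
f(1y,4y) = ((9523/10000)/(8681/10000) − 1)/(3) = 842/26043 ≈ 3.2331%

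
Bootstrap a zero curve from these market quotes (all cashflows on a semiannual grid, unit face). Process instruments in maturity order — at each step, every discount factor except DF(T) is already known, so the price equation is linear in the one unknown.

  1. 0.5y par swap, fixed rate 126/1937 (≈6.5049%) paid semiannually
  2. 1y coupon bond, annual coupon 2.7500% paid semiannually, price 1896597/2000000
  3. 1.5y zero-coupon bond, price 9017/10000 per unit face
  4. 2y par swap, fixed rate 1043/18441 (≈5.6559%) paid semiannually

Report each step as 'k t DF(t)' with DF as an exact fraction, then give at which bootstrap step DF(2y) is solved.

step 1 [0.5y] swap r/2=63/1937: DF=(1 − 63/1937·(0))/(1+63/1937) = 1937/2000 ≈ 0.968500
step 2 [1y] bond c/2=11/800: DF=(1896597/2000000 − 11/800·(0.968500))/(1+11/800) = 9223/10000 ≈ 0.922300
step 3 [1.5y] zero: DF = P = 9017/10000 ≈ 0.901700
step 4 [2y] swap r/2=1043/36882: DF=(1 − 1043/36882·(0.968500+0.922300+0.901700))/(1+1043/36882) = 8957/10000 ≈ 0.895700

1 1/2 1937/2000
2 1 9223/10000
3 3/2 9017/10000
4 2 8957/10000
DF(2y) is solved at step 4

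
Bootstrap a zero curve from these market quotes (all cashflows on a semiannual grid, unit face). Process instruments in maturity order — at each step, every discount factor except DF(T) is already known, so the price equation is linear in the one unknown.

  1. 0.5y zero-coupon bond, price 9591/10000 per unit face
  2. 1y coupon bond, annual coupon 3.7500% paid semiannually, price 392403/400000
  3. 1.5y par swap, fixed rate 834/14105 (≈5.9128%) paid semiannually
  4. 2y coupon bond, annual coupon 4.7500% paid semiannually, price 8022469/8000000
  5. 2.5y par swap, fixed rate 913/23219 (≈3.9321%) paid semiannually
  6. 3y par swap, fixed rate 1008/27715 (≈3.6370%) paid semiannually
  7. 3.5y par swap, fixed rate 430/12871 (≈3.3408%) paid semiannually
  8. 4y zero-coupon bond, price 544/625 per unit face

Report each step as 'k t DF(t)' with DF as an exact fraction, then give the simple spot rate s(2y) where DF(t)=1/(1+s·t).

1 1/2 9591/10000
2 1 9453/10000
3 3/2 4583/5000
4 2 9141/10000
5 5/2 9087/10000
6 3 562/625
7 7/2 357/400
8 4 544/625
s(2y) = (1/(9141/10000) − 1)/(2) = 859/18282 ≈ 4.6986%

step 1 [0.5y] zero: DF = P = 9591/10000 ≈ 0.959100
step 2 [1y] bond c/2=3/160: DF=(392403/400000 − 3/160·(0.959100))/(1+3/160) = 9453/10000 ≈ 0.945300
step 3 [1.5y] swap r/2=417/14105: DF=(1 − 417/14105·(0.959100+0.945300))/(1+417/14105) = 4583/5000 ≈ 0.916600
step 4 [2y] bond c/2=19/800: DF=(8022469/8000000 − 19/800·(0.959100+0.945300+0.916600))/(1+19/800) = 9141/10000 ≈ 0.914100
step 5 [2.5y] swap r/2=913/46438: DF=(1 − 913/46438·(0.959100+0.945300+0.916600+0.914100))/(1+913/46438) = 9087/10000 ≈ 0.908700
step 6 [3y] swap r/2=504/27715: DF=(1 − 504/27715·(0.959100+0.945300+0.916600+0.914100+0.908700))/(1+504/27715) = 562/625 ≈ 0.899200
step 7 [3.5y] swap r/2=215/12871: DF=(1 − 215/12871·(0.959100+0.945300+0.916600+0.914100+0.908700+0.899200))/(1+215/12871) = 357/400 ≈ 0.892500
step 8 [4y] zero: DF = P = 544/625 ≈ 0.870400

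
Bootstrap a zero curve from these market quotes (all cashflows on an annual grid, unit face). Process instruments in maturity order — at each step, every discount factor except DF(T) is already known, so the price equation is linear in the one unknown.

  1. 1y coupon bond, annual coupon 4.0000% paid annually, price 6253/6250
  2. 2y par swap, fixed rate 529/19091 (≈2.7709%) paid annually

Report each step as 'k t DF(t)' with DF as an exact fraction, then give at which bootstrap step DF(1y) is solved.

1 1 481/500
2 2 9471/10000
DF(1y) is solved at step 1

step 1 [1y] bond c/1=1/25: DF=(6253/6250 − 1/25·(0))/(1+1/25) = 481/500 ≈ 0.962000
step 2 [2y] swap r/1=529/19091: DF=(1 − 529/19091·(0.962000))/(1+529/19091) = 9471/10000 ≈ 0.947100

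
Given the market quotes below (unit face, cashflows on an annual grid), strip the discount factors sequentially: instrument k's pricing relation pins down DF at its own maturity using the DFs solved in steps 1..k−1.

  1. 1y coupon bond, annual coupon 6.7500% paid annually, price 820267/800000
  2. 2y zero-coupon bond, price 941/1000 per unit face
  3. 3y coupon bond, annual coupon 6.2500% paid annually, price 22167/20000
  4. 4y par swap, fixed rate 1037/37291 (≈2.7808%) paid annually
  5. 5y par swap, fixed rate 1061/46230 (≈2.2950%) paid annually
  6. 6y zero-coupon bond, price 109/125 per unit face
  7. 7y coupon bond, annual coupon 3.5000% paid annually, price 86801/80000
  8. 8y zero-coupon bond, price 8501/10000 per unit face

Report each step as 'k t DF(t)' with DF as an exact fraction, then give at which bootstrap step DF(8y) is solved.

step 1 [1y] bond c/1=27/400: DF=(820267/800000 − 27/400·(0))/(1+27/400) = 1921/2000 ≈ 0.960500
step 2 [2y] zero: DF = P = 941/1000 ≈ 0.941000
step 3 [3y] bond c/1=1/16: DF=(22167/20000 − 1/16·(0.960500+0.941000))/(1+1/16) = 9313/10000 ≈ 0.931300
step 4 [4y] swap r/1=1037/37291: DF=(1 − 1037/37291·(0.960500+0.941000+0.931300))/(1+1037/37291) = 8963/10000 ≈ 0.896300
step 5 [5y] swap r/1=1061/46230: DF=(1 − 1061/46230·(0.960500+0.941000+0.931300+0.896300))/(1+1061/46230) = 8939/10000 ≈ 0.893900
step 6 [6y] zero: DF = P = 109/125 ≈ 0.872000
step 7 [7y] bond c/1=7/200: DF=(86801/80000 − 7/200·(0.960500+0.941000+0.931300+0.896300+0.893900+0.872000))/(1+7/200) = 69/80 ≈ 0.862500
step 8 [8y] zero: DF = P = 8501/10000 ≈ 0.850100

1 1 1921/2000
2 2 941/1000
3 3 9313/10000
4 4 8963/10000
5 5 8939/10000
6 6 109/125
7 7 69/80
8 8 8501/10000
DF(8y) is solved at step 8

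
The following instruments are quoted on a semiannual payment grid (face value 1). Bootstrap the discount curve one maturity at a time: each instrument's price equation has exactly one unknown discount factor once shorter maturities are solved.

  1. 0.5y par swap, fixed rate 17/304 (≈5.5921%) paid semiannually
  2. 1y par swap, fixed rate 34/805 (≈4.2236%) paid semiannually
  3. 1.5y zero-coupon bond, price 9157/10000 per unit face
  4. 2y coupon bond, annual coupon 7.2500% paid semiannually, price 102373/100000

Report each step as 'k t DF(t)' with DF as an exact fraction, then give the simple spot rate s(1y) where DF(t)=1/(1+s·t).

1 1/2 608/625
2 1 1199/1250
3 3/2 9157/10000
4 2 8883/10000
s(1y) = (1/(1199/1250) − 1)/(1) = 51/1199 ≈ 4.2535%

step 1 [0.5y] swap r/2=17/608: DF=(1 − 17/608·(0))/(1+17/608) = 608/625 ≈ 0.972800
step 2 [1y] swap r/2=17/805: DF=(1 − 17/805·(0.972800))/(1+17/805) = 1199/1250 ≈ 0.959200
step 3 [1.5y] zero: DF = P = 9157/10000 ≈ 0.915700
step 4 [2y] bond c/2=29/800: DF=(102373/100000 − 29/800·(0.972800+0.959200+0.915700))/(1+29/800) = 8883/10000 ≈ 0.888300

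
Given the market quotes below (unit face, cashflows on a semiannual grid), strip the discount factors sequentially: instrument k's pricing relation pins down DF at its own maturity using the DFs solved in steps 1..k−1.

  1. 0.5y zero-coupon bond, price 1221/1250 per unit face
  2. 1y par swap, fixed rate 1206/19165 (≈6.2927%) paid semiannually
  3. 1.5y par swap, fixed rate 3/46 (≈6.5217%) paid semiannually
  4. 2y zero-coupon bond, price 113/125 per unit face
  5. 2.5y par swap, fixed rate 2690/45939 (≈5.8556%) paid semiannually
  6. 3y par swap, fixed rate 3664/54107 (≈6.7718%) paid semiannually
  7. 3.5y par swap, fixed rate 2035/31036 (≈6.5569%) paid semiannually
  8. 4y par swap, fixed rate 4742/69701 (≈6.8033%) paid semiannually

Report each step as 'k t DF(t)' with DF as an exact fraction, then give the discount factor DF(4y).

1 1/2 1221/1250
2 1 9397/10000
3 3/2 9079/10000
4 2 113/125
5 5/2 1731/2000
6 3 1021/1250
7 7/2 1593/2000
8 4 7629/10000
DF(4y) = 7629/10000 ≈ 0.762900

step 1 [0.5y] zero: DF = P = 1221/1250 ≈ 0.976800
step 2 [1y] swap r/2=603/19165: DF=(1 − 603/19165·(0.976800))/(1+603/19165) = 9397/10000 ≈ 0.939700
step 3 [1.5y] swap r/2=3/92: DF=(1 − 3/92·(0.976800+0.939700))/(1+3/92) = 9079/10000 ≈ 0.907900
step 4 [2y] zero: DF = P = 113/125 ≈ 0.904000
step 5 [2.5y] swap r/2=1345/45939: DF=(1 − 1345/45939·(0.976800+0.939700+0.907900+0.904000))/(1+1345/45939) = 1731/2000 ≈ 0.865500
step 6 [3y] swap r/2=1832/54107: DF=(1 − 1832/54107·(0.976800+0.939700+0.907900+0.904000+0.865500))/(1+1832/54107) = 1021/1250 ≈ 0.816800
step 7 [3.5y] swap r/2=2035/62072: DF=(1 − 2035/62072·(0.976800+0.939700+0.907900+0.904000+0.865500+0.816800))/(1+2035/62072) = 1593/2000 ≈ 0.796500
step 8 [4y] swap r/2=2371/69701: DF=(1 − 2371/69701·(0.976800+0.939700+0.907900+0.904000+0.865500+0.816800+0.796500))/(1+2371/69701) = 7629/10000 ≈ 0.762900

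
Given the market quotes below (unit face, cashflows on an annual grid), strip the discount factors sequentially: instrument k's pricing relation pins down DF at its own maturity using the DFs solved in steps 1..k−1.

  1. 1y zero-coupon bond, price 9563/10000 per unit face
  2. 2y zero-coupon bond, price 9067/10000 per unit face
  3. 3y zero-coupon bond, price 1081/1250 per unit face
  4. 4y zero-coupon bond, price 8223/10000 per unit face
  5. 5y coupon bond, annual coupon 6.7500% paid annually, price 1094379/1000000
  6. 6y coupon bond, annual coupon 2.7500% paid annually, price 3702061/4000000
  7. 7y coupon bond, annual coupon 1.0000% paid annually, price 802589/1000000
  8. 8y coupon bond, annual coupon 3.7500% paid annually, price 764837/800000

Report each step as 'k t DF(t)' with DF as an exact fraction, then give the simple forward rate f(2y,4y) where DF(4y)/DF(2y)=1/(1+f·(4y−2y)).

step 1 [1y] zero: DF = P = 9563/10000 ≈ 0.956300
step 2 [2y] zero: DF = P = 9067/10000 ≈ 0.906700
step 3 [3y] zero: DF = P = 1081/1250 ≈ 0.864800
step 4 [4y] zero: DF = P = 8223/10000 ≈ 0.822300
step 5 [5y] bond c/1=27/400: DF=(1094379/1000000 − 27/400·(0.956300+0.906700+0.864800+0.822300))/(1+27/400) = 8007/10000 ≈ 0.800700
step 6 [6y] bond c/1=11/400: DF=(3702061/4000000 − 11/400·(0.956300+0.906700+0.864800+0.822300+0.800700))/(1+11/400) = 7843/10000 ≈ 0.784300
step 7 [7y] bond c/1=1/100: DF=(802589/1000000 − 1/100·(0.956300+0.906700+0.864800+0.822300+0.800700+0.784300))/(1+1/100) = 3719/5000 ≈ 0.743800
step 8 [8y] bond c/1=3/80: DF=(764837/800000 − 3/80·(0.956300+0.906700+0.864800+0.822300+0.800700+0.784300+0.743800))/(1+3/80) = 709/1000 ≈ 0.709000

1 1 9563/10000
2 2 9067/10000
3 3 1081/1250
4 4 8223/10000
5 5 8007/10000
6 6 7843/10000
7 7 3719/5000
8 8 709/1000
f(2y,4y) = ((9067/10000)/(8223/10000) − 1)/(2) = 422/8223 ≈ 5.1319%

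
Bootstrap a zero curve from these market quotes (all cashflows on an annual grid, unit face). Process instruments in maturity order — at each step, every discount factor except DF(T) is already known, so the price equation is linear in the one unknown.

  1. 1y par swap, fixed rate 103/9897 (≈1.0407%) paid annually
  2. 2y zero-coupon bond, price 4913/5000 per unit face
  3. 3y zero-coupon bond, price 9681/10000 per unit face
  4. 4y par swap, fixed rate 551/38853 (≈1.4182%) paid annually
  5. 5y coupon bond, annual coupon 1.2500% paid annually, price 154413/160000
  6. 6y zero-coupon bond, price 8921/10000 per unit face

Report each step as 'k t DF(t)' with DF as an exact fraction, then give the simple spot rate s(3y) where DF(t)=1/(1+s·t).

1 1 9897/10000
2 2 4913/5000
3 3 9681/10000
4 4 9449/10000
5 5 2263/2500
6 6 8921/10000
s(3y) = (1/(9681/10000) − 1)/(3) = 319/29043 ≈ 1.0984%

step 1 [1y] swap r/1=103/9897: DF=(1 − 103/9897·(0))/(1+103/9897) = 9897/10000 ≈ 0.989700
step 2 [2y] zero: DF = P = 4913/5000 ≈ 0.982600
step 3 [3y] zero: DF = P = 9681/10000 ≈ 0.968100
step 4 [4y] swap r/1=551/38853: DF=(1 − 551/38853·(0.989700+0.982600+0.968100))/(1+551/38853) = 9449/10000 ≈ 0.944900
step 5 [5y] bond c/1=1/80: DF=(154413/160000 − 1/80·(0.989700+0.982600+0.968100+0.944900))/(1+1/80) = 2263/2500 ≈ 0.905200
step 6 [6y] zero: DF = P = 8921/10000 ≈ 0.892100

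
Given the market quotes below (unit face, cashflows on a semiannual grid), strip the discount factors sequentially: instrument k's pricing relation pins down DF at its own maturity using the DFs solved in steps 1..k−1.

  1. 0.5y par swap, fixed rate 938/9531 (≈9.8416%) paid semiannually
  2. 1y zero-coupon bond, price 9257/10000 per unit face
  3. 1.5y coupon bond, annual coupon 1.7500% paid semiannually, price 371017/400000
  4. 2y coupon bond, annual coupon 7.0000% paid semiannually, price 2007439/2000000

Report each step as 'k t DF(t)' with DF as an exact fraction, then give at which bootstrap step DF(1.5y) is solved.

1 1/2 9531/10000
2 1 9257/10000
3 3/2 1129/1250
4 2 8757/10000
DF(1.5y) is solved at step 3

step 1 [0.5y] swap r/2=469/9531: DF=(1 − 469/9531·(0))/(1+469/9531) = 9531/10000 ≈ 0.953100
step 2 [1y] zero: DF = P = 9257/10000 ≈ 0.925700
step 3 [1.5y] bond c/2=7/800: DF=(371017/400000 − 7/800·(0.953100+0.925700))/(1+7/800) = 1129/1250 ≈ 0.903200
step 4 [2y] bond c/2=7/200: DF=(2007439/2000000 − 7/200·(0.953100+0.925700+0.903200))/(1+7/200) = 8757/10000 ≈ 0.875700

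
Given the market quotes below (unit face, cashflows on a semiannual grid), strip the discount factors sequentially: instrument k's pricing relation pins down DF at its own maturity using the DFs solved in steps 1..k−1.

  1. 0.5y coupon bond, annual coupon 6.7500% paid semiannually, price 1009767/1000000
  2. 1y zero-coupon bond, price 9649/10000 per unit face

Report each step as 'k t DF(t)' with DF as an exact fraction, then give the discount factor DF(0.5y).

step 1 [0.5y] bond c/2=27/800: DF=(1009767/1000000 − 27/800·(0))/(1+27/800) = 1221/1250 ≈ 0.976800
step 2 [1y] zero: DF = P = 9649/10000 ≈ 0.964900

1 1/2 1221/1250
2 1 9649/10000
DF(0.5y) = 1221/1250 ≈ 0.976800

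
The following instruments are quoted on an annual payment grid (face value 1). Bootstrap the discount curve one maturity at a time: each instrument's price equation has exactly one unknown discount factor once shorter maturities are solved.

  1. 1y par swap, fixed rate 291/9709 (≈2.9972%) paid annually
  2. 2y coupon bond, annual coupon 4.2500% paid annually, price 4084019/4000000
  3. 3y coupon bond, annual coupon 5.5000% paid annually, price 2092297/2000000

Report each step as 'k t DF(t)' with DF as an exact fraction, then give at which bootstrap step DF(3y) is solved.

step 1 [1y] swap r/1=291/9709: DF=(1 − 291/9709·(0))/(1+291/9709) = 9709/10000 ≈ 0.970900
step 2 [2y] bond c/1=17/400: DF=(4084019/4000000 − 17/400·(0.970900))/(1+17/400) = 4699/5000 ≈ 0.939800
step 3 [3y] bond c/1=11/200: DF=(2092297/2000000 − 11/200·(0.970900+0.939800))/(1+11/200) = 223/250 ≈ 0.892000

1 1 9709/10000
2 2 4699/5000
3 3 223/250
DF(3y) is solved at step 3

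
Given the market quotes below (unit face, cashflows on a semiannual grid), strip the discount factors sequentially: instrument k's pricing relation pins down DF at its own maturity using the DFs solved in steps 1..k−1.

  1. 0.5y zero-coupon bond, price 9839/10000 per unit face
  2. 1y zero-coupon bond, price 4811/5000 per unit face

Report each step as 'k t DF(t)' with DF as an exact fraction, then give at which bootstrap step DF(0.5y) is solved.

1 1/2 9839/10000
2 1 4811/5000
DF(0.5y) is solved at step 1

step 1 [0.5y] zero: DF = P = 9839/10000 ≈ 0.983900
step 2 [1y] zero: DF = P = 4811/5000 ≈ 0.962200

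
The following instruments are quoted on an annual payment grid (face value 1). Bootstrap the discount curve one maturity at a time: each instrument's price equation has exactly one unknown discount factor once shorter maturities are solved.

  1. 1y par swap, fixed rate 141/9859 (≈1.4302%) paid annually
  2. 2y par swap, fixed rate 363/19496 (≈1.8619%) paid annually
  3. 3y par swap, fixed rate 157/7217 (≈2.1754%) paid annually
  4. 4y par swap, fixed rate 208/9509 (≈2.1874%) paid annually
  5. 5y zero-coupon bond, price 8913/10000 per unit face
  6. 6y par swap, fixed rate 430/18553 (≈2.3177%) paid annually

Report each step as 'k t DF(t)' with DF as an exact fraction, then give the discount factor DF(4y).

step 1 [1y] swap r/1=141/9859: DF=(1 − 141/9859·(0))/(1+141/9859) = 9859/10000 ≈ 0.985900
step 2 [2y] swap r/1=363/19496: DF=(1 − 363/19496·(0.985900))/(1+363/19496) = 9637/10000 ≈ 0.963700
step 3 [3y] swap r/1=157/7217: DF=(1 − 157/7217·(0.985900+0.963700))/(1+157/7217) = 2343/2500 ≈ 0.937200
step 4 [4y] swap r/1=208/9509: DF=(1 − 208/9509·(0.985900+0.963700+0.937200))/(1+208/9509) = 573/625 ≈ 0.916800
step 5 [5y] zero: DF = P = 8913/10000 ≈ 0.891300
step 6 [6y] swap r/1=430/18553: DF=(1 − 430/18553·(0.985900+0.963700+0.937200+0.916800+0.891300))/(1+430/18553) = 871/1000 ≈ 0.871000

1 1 9859/10000
2 2 9637/10000
3 3 2343/2500
4 4 573/625
5 5 8913/10000
6 6 871/1000
DF(4y) = 573/625 ≈ 0.916800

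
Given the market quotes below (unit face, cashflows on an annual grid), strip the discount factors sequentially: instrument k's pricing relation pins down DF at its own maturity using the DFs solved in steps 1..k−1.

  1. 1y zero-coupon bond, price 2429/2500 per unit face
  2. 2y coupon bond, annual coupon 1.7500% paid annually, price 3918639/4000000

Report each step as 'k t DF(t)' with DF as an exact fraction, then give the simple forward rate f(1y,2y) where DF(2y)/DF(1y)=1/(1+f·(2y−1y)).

1 1 2429/2500
2 2 9461/10000
f(1y,2y) = ((2429/2500)/(9461/10000) − 1)/(1) = 255/9461 ≈ 2.6953%

step 1 [1y] zero: DF = P = 2429/2500 ≈ 0.971600
step 2 [2y] bond c/1=7/400: DF=(3918639/4000000 − 7/400·(0.971600))/(1+7/400) = 9461/10000 ≈ 0.946100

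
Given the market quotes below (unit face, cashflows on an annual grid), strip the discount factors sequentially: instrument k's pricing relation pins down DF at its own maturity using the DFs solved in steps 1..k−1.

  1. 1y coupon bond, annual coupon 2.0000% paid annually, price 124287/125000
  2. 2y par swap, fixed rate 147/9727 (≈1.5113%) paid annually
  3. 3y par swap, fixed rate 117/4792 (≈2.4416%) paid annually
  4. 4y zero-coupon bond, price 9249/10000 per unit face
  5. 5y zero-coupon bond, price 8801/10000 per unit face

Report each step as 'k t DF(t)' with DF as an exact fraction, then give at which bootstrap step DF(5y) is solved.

step 1 [1y] bond c/1=1/50: DF=(124287/125000 − 1/50·(0))/(1+1/50) = 2437/2500 ≈ 0.974800
step 2 [2y] swap r/1=147/9727: DF=(1 − 147/9727·(0.974800))/(1+147/9727) = 4853/5000 ≈ 0.970600
step 3 [3y] swap r/1=117/4792: DF=(1 − 117/4792·(0.974800+0.970600))/(1+117/4792) = 4649/5000 ≈ 0.929800
step 4 [4y] zero: DF = P = 9249/10000 ≈ 0.924900
step 5 [5y] zero: DF = P = 8801/10000 ≈ 0.880100

1 1 2437/2500
2 2 4853/5000
3 3 4649/5000
4 4 9249/10000
5 5 8801/10000
DF(5y) is solved at step 5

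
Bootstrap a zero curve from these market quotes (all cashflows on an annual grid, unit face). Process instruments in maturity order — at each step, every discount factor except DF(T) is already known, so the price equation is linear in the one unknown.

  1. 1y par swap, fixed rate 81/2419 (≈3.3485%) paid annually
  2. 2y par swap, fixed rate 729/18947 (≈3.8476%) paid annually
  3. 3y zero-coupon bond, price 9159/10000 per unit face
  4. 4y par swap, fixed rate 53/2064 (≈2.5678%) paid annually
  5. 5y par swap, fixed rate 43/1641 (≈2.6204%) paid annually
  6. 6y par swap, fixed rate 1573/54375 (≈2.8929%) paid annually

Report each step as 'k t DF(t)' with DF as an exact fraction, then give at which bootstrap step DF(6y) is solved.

step 1 [1y] swap r/1=81/2419: DF=(1 − 81/2419·(0))/(1+81/2419) = 2419/2500 ≈ 0.967600
step 2 [2y] swap r/1=729/18947: DF=(1 − 729/18947·(0.967600))/(1+729/18947) = 9271/10000 ≈ 0.927100
step 3 [3y] zero: DF = P = 9159/10000 ≈ 0.915900
step 4 [4y] swap r/1=53/2064: DF=(1 − 53/2064·(0.967600+0.927100+0.915900))/(1+53/2064) = 4523/5000 ≈ 0.904600
step 5 [5y] swap r/1=43/1641: DF=(1 − 43/1641·(0.967600+0.927100+0.915900+0.904600))/(1+43/1641) = 2199/2500 ≈ 0.879600
step 6 [6y] swap r/1=1573/54375: DF=(1 − 1573/54375·(0.967600+0.927100+0.915900+0.904600+0.879600))/(1+1573/54375) = 8427/10000 ≈ 0.842700

1 1 2419/2500
2 2 9271/10000
3 3 9159/10000
4 4 4523/5000
5 5 2199/2500
6 6 8427/10000
DF(6y) is solved at step 6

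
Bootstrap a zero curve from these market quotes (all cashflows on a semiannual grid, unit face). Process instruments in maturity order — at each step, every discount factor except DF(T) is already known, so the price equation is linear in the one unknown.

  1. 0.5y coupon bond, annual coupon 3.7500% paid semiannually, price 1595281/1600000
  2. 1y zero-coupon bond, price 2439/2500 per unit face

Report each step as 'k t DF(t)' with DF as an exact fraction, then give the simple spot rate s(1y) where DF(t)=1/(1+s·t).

1 1/2 9787/10000
2 1 2439/2500
s(1y) = (1/(2439/2500) − 1)/(1) = 61/2439 ≈ 2.5010%

step 1 [0.5y] bond c/2=3/160: DF=(1595281/1600000 − 3/160·(0))/(1+3/160) = 9787/10000 ≈ 0.978700
step 2 [1y] zero: DF = P = 2439/2500 ≈ 0.975600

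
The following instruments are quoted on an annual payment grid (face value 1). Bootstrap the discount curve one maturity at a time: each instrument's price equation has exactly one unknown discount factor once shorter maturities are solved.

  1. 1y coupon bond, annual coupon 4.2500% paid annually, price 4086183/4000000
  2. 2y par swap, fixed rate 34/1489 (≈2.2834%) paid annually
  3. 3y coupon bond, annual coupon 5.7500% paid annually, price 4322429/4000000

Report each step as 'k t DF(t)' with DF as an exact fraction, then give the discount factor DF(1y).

1 1 9799/10000
2 2 4779/5000
3 3 4583/5000
DF(1y) = 9799/10000 ≈ 0.979900

step 1 [1y] bond c/1=17/400: DF=(4086183/4000000 − 17/400·(0))/(1+17/400) = 9799/10000 ≈ 0.979900
step 2 [2y] swap r/1=34/1489: DF=(1 − 34/1489·(0.979900))/(1+34/1489) = 4779/5000 ≈ 0.955800
step 3 [3y] bond c/1=23/400: DF=(4322429/4000000 − 23/400·(0.979900+0.955800))/(1+23/400) = 4583/5000 ≈ 0.916600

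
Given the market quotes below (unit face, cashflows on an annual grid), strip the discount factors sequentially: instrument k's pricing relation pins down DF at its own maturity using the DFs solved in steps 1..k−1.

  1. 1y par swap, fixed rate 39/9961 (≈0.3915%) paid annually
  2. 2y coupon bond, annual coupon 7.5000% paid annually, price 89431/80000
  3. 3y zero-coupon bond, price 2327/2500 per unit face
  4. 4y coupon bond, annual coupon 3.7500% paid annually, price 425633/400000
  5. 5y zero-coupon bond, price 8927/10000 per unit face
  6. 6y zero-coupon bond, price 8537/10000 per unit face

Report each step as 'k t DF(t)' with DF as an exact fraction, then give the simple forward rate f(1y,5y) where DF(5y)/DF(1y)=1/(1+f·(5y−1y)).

1 1 9961/10000
2 2 1213/1250
3 3 2327/2500
4 4 9209/10000
5 5 8927/10000
6 6 8537/10000
f(1y,5y) = ((9961/10000)/(8927/10000) − 1)/(4) = 517/17854 ≈ 2.8957%

step 1 [1y] swap r/1=39/9961: DF=(1 − 39/9961·(0))/(1+39/9961) = 9961/10000 ≈ 0.996100
step 2 [2y] bond c/1=3/40: DF=(89431/80000 − 3/40·(0.996100))/(1+3/40) = 1213/1250 ≈ 0.970400
step 3 [3y] zero: DF = P = 2327/2500 ≈ 0.930800
step 4 [4y] bond c/1=3/80: DF=(425633/400000 − 3/80·(0.996100+0.970400+0.930800))/(1+3/80) = 9209/10000 ≈ 0.920900
step 5 [5y] zero: DF = P = 8927/10000 ≈ 0.892700
step 6 [6y] zero: DF = P = 8537/10000 ≈ 0.853700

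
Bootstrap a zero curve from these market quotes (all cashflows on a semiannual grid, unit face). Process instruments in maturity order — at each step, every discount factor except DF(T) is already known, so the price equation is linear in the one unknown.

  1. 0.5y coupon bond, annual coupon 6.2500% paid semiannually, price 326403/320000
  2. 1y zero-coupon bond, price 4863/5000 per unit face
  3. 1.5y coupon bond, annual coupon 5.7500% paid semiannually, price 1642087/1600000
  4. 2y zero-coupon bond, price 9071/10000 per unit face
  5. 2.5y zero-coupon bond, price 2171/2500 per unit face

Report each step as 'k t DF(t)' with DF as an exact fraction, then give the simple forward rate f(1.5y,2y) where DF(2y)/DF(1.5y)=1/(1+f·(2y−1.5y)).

step 1 [0.5y] bond c/2=1/32: DF=(326403/320000 − 1/32·(0))/(1+1/32) = 9891/10000 ≈ 0.989100
step 2 [1y] zero: DF = P = 4863/5000 ≈ 0.972600
step 3 [1.5y] bond c/2=23/800: DF=(1642087/1600000 − 23/800·(0.989100+0.972600))/(1+23/800) = 2357/2500 ≈ 0.942800
step 4 [2y] zero: DF = P = 9071/10000 ≈ 0.907100
step 5 [2.5y] zero: DF = P = 2171/2500 ≈ 0.868400

1 1/2 9891/10000
2 1 4863/5000
3 3/2 2357/2500
4 2 9071/10000
5 5/2 2171/2500
f(1.5y,2y) = ((2357/2500)/(9071/10000) − 1)/(1/2) = 714/9071 ≈ 7.8712%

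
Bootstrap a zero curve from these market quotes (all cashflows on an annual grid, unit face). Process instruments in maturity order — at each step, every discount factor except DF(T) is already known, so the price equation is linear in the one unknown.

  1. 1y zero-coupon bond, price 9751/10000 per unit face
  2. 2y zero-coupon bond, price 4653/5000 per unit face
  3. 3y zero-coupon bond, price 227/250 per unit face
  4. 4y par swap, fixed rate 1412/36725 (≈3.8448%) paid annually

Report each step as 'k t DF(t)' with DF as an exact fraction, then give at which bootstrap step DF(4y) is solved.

step 1 [1y] zero: DF = P = 9751/10000 ≈ 0.975100
step 2 [2y] zero: DF = P = 4653/5000 ≈ 0.930600
step 3 [3y] zero: DF = P = 227/250 ≈ 0.908000
step 4 [4y] swap r/1=1412/36725: DF=(1 − 1412/36725·(0.975100+0.930600+0.908000))/(1+1412/36725) = 2147/2500 ≈ 0.858800

1 1 9751/10000
2 2 4653/5000
3 3 227/250
4 4 2147/2500
DF(4y) is solved at step 4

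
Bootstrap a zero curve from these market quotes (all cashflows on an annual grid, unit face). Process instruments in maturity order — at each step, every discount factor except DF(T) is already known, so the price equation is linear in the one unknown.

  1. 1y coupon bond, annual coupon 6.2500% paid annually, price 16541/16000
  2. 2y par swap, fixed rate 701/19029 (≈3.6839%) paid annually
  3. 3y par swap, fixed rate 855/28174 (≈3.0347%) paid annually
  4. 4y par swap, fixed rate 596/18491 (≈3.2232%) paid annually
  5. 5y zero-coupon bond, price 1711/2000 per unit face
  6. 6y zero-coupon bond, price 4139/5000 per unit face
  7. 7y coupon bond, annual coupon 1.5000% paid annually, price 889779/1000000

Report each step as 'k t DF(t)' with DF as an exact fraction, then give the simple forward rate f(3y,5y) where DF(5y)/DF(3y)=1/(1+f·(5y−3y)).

step 1 [1y] bond c/1=1/16: DF=(16541/16000 − 1/16·(0))/(1+1/16) = 973/1000 ≈ 0.973000
step 2 [2y] swap r/1=701/19029: DF=(1 − 701/19029·(0.973000))/(1+701/19029) = 9299/10000 ≈ 0.929900
step 3 [3y] swap r/1=855/28174: DF=(1 − 855/28174·(0.973000+0.929900))/(1+855/28174) = 1829/2000 ≈ 0.914500
step 4 [4y] swap r/1=596/18491: DF=(1 − 596/18491·(0.973000+0.929900+0.914500))/(1+596/18491) = 1101/1250 ≈ 0.880800
step 5 [5y] zero: DF = P = 1711/2000 ≈ 0.855500
step 6 [6y] zero: DF = P = 4139/5000 ≈ 0.827800
step 7 [7y] bond c/1=3/200: DF=(889779/1000000 − 3/200·(0.973000+0.929900+0.914500+0.880800+0.855500+0.827800))/(1+3/200) = 7971/10000 ≈ 0.797100

1 1 973/1000
2 2 9299/10000
3 3 1829/2000
4 4 1101/1250
5 5 1711/2000
6 6 4139/5000
7 7 7971/10000
f(3y,5y) = ((1829/2000)/(1711/2000) − 1)/(2) = 1/29 ≈ 3.4483%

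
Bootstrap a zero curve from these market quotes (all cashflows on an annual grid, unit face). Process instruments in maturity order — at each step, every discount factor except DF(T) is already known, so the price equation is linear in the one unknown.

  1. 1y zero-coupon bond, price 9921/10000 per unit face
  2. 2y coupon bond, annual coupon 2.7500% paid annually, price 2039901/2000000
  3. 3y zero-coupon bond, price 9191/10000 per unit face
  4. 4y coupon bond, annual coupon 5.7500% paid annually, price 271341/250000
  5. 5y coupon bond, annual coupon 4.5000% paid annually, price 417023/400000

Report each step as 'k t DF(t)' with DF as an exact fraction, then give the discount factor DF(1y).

step 1 [1y] zero: DF = P = 9921/10000 ≈ 0.992100
step 2 [2y] bond c/1=11/400: DF=(2039901/2000000 − 11/400·(0.992100))/(1+11/400) = 9661/10000 ≈ 0.966100
step 3 [3y] zero: DF = P = 9191/10000 ≈ 0.919100
step 4 [4y] bond c/1=23/400: DF=(271341/250000 − 23/400·(0.992100+0.966100+0.919100))/(1+23/400) = 8699/10000 ≈ 0.869900
step 5 [5y] bond c/1=9/200: DF=(417023/400000 − 9/200·(0.992100+0.966100+0.919100+0.869900))/(1+9/200) = 8363/10000 ≈ 0.836300

1 1 9921/10000
2 2 9661/10000
3 3 9191/10000
4 4 8699/10000
5 5 8363/10000
DF(1y) = 9921/10000 ≈ 0.992100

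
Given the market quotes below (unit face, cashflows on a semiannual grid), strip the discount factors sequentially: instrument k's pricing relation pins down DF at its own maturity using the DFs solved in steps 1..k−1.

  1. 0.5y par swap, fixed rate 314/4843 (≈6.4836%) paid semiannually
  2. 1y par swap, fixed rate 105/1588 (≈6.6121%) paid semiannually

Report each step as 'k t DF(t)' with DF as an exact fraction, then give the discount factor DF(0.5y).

step 1 [0.5y] swap r/2=157/4843: DF=(1 − 157/4843·(0))/(1+157/4843) = 4843/5000 ≈ 0.968600
step 2 [1y] swap r/2=105/3176: DF=(1 − 105/3176·(0.968600))/(1+105/3176) = 937/1000 ≈ 0.937000

1 1/2 4843/5000
2 1 937/1000
DF(0.5y) = 4843/5000 ≈ 0.968600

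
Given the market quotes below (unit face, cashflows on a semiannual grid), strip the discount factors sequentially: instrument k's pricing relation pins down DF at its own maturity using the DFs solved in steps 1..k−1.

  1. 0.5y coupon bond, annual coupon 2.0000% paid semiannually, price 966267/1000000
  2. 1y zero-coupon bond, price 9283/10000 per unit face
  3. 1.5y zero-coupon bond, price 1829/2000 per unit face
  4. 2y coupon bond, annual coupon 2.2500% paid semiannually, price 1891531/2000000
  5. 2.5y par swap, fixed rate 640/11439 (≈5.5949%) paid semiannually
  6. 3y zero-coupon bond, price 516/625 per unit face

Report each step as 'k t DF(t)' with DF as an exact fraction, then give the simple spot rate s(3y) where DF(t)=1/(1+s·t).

1 1/2 9567/10000
2 1 9283/10000
3 3/2 1829/2000
4 2 9041/10000
5 5/2 109/125
6 3 516/625
s(3y) = (1/(516/625) − 1)/(3) = 109/1548 ≈ 7.0413%

step 1 [0.5y] bond c/2=1/100: DF=(966267/1000000 − 1/100·(0))/(1+1/100) = 9567/10000 ≈ 0.956700
step 2 [1y] zero: DF = P = 9283/10000 ≈ 0.928300
step 3 [1.5y] zero: DF = P = 1829/2000 ≈ 0.914500
step 4 [2y] bond c/2=9/800: DF=(1891531/2000000 − 9/800·(0.956700+0.928300+0.914500))/(1+9/800) = 9041/10000 ≈ 0.904100
step 5 [2.5y] swap r/2=320/11439: DF=(1 − 320/11439·(0.956700+0.928300+0.914500+0.904100))/(1+320/11439) = 109/125 ≈ 0.872000
step 6 [3y] zero: DF = P = 516/625 ≈ 0.825600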